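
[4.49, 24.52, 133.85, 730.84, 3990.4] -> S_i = 4.49*5.46^i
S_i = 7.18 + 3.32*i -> [7.18, 10.5, 13.82, 17.14, 20.46]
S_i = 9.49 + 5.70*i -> [9.49, 15.19, 20.89, 26.59, 32.29]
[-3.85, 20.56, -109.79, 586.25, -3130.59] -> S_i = -3.85*(-5.34)^i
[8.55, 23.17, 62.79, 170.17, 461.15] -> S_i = 8.55*2.71^i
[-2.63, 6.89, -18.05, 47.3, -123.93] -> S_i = -2.63*(-2.62)^i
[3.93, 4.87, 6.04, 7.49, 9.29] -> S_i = 3.93*1.24^i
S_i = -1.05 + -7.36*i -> [-1.05, -8.41, -15.77, -23.13, -30.49]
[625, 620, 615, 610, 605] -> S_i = 625 + -5*i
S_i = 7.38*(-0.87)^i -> [7.38, -6.42, 5.59, -4.86, 4.23]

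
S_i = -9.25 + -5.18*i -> [-9.25, -14.43, -19.61, -24.79, -29.97]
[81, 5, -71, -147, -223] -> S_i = 81 + -76*i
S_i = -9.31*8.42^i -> [-9.31, -78.39, -660.05, -5557.58, -46794.85]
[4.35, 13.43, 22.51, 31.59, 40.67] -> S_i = 4.35 + 9.08*i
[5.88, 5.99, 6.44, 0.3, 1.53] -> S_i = Random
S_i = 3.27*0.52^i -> [3.27, 1.7, 0.88, 0.46, 0.24]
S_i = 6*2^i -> [6, 12, 24, 48, 96]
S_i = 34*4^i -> [34, 136, 544, 2176, 8704]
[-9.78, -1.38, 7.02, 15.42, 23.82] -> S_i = -9.78 + 8.40*i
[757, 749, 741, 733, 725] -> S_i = 757 + -8*i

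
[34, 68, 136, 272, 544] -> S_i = 34*2^i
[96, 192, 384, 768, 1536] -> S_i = 96*2^i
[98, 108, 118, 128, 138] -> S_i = 98 + 10*i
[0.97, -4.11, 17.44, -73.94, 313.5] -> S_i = 0.97*(-4.24)^i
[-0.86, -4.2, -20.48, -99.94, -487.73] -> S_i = -0.86*4.88^i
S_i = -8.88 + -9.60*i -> [-8.88, -18.48, -28.08, -37.68, -47.28]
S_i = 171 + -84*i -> [171, 87, 3, -81, -165]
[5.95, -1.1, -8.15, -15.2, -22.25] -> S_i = 5.95 + -7.05*i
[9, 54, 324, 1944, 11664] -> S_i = 9*6^i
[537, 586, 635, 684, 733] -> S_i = 537 + 49*i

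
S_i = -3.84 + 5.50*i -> [-3.84, 1.66, 7.16, 12.66, 18.16]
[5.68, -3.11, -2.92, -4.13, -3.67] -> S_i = Random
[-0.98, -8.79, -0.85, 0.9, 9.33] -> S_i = Random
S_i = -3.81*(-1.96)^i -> [-3.81, 7.47, -14.64, 28.69, -56.23]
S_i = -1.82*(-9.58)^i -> [-1.82, 17.44, -167.03, 1600.18, -15329.69]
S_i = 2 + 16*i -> [2, 18, 34, 50, 66]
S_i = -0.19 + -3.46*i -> [-0.19, -3.65, -7.11, -10.57, -14.03]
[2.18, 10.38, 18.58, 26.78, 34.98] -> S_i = 2.18 + 8.20*i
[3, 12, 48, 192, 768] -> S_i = 3*4^i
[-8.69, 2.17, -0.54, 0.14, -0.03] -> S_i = -8.69*(-0.25)^i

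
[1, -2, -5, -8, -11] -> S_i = 1 + -3*i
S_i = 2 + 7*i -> [2, 9, 16, 23, 30]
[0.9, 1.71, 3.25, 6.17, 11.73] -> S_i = 0.90*1.90^i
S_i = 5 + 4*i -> [5, 9, 13, 17, 21]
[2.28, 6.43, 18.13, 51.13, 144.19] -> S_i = 2.28*2.82^i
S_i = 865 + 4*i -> [865, 869, 873, 877, 881]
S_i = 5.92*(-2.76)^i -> [5.92, -16.34, 45.1, -124.47, 343.52]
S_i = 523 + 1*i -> [523, 524, 525, 526, 527]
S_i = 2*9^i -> [2, 18, 162, 1458, 13122]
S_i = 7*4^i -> [7, 28, 112, 448, 1792]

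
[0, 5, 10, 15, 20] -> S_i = 0 + 5*i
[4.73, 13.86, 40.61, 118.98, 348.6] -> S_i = 4.73*2.93^i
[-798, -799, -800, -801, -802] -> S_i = -798 + -1*i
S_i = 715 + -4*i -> [715, 711, 707, 703, 699]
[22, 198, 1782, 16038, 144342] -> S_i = 22*9^i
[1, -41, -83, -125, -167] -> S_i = 1 + -42*i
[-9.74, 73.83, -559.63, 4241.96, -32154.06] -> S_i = -9.74*(-7.58)^i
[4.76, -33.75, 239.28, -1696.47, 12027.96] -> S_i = 4.76*(-7.09)^i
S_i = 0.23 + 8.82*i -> [0.23, 9.05, 17.87, 26.69, 35.51]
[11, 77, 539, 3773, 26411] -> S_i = 11*7^i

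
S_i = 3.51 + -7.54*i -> [3.51, -4.03, -11.57, -19.11, -26.65]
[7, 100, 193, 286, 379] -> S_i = 7 + 93*i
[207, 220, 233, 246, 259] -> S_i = 207 + 13*i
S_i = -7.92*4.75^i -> [-7.92, -37.62, -178.7, -848.8, -4031.81]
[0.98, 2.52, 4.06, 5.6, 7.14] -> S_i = 0.98 + 1.54*i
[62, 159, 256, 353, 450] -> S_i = 62 + 97*i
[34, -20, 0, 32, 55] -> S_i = Random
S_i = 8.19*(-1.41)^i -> [8.19, -11.55, 16.28, -22.96, 32.37]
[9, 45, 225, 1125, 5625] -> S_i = 9*5^i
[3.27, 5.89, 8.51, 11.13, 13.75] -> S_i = 3.27 + 2.62*i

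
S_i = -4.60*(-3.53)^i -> [-4.6, 16.24, -57.32, 202.34, -714.26]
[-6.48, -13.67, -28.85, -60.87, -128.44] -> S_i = -6.48*2.11^i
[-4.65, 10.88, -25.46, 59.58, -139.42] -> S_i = -4.65*(-2.34)^i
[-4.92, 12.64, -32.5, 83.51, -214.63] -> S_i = -4.92*(-2.57)^i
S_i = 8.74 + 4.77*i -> [8.74, 13.51, 18.28, 23.05, 27.82]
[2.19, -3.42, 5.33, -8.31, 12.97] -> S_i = 2.19*(-1.56)^i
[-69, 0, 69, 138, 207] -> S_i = -69 + 69*i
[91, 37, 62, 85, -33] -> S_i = Random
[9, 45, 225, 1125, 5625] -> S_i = 9*5^i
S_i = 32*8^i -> [32, 256, 2048, 16384, 131072]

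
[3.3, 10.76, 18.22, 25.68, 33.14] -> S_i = 3.30 + 7.46*i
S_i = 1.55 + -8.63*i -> [1.55, -7.08, -15.71, -24.34, -32.97]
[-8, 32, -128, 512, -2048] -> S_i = -8*-4^i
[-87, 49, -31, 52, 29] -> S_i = Random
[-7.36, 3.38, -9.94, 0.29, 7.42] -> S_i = Random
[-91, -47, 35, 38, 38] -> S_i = Random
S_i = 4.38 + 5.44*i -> [4.38, 9.82, 15.26, 20.7, 26.14]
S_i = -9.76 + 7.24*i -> [-9.76, -2.52, 4.72, 11.96, 19.2]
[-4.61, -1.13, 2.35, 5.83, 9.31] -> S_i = -4.61 + 3.48*i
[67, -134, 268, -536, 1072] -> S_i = 67*-2^i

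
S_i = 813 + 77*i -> [813, 890, 967, 1044, 1121]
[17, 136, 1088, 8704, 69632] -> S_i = 17*8^i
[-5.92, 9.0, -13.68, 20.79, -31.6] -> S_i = -5.92*(-1.52)^i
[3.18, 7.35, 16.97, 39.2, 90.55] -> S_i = 3.18*2.31^i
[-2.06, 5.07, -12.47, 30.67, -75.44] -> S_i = -2.06*(-2.46)^i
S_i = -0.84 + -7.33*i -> [-0.84, -8.17, -15.5, -22.83, -30.16]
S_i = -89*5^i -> [-89, -445, -2225, -11125, -55625]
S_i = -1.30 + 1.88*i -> [-1.3, 0.58, 2.46, 4.34, 6.22]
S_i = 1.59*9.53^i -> [1.59, 15.15, 144.41, 1376.18, 13115.01]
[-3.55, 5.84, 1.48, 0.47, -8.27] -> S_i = Random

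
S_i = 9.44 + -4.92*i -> [9.44, 4.52, -0.4, -5.32, -10.24]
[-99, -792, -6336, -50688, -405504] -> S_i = -99*8^i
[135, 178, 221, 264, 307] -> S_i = 135 + 43*i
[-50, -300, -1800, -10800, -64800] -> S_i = -50*6^i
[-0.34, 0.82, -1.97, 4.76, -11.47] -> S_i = -0.34*(-2.41)^i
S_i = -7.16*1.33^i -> [-7.16, -9.52, -12.67, -16.84, -22.4]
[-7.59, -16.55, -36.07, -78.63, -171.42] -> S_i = -7.59*2.18^i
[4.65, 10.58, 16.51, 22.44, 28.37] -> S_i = 4.65 + 5.93*i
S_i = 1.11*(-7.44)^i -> [1.11, -8.26, 61.44, -457.13, 3401.06]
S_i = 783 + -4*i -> [783, 779, 775, 771, 767]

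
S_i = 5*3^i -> [5, 15, 45, 135, 405]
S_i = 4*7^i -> [4, 28, 196, 1372, 9604]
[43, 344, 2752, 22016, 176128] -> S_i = 43*8^i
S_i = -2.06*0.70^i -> [-2.06, -1.44, -1.01, -0.71, -0.49]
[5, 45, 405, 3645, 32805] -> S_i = 5*9^i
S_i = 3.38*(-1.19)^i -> [3.38, -4.02, 4.79, -5.7, 6.78]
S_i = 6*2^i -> [6, 12, 24, 48, 96]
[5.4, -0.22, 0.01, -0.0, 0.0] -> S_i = 5.40*(-0.04)^i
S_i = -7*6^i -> [-7, -42, -252, -1512, -9072]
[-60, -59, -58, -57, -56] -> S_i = -60 + 1*i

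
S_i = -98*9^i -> [-98, -882, -7938, -71442, -642978]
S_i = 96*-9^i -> [96, -864, 7776, -69984, 629856]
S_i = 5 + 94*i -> [5, 99, 193, 287, 381]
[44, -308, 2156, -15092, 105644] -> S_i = 44*-7^i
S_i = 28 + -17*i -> [28, 11, -6, -23, -40]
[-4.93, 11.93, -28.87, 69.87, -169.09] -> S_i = -4.93*(-2.42)^i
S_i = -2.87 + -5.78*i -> [-2.87, -8.65, -14.43, -20.21, -25.99]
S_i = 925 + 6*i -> [925, 931, 937, 943, 949]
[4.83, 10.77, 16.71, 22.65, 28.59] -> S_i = 4.83 + 5.94*i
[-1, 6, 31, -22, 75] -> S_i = Random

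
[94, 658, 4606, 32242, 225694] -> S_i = 94*7^i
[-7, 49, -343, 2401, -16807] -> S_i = -7*-7^i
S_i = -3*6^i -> [-3, -18, -108, -648, -3888]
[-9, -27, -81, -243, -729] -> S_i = -9*3^i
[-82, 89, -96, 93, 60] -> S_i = Random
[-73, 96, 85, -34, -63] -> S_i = Random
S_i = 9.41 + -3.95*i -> [9.41, 5.46, 1.51, -2.44, -6.39]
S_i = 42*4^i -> [42, 168, 672, 2688, 10752]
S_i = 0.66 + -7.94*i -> [0.66, -7.28, -15.22, -23.16, -31.1]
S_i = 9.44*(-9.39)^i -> [9.44, -88.64, 832.34, -7815.72, 73389.57]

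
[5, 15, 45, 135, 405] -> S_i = 5*3^i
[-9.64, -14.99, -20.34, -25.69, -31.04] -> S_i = -9.64 + -5.35*i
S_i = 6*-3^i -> [6, -18, 54, -162, 486]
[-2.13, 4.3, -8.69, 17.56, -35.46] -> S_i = -2.13*(-2.02)^i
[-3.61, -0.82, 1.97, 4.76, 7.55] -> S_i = -3.61 + 2.79*i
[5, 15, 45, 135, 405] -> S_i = 5*3^i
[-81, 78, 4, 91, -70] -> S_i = Random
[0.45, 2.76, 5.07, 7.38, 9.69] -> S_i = 0.45 + 2.31*i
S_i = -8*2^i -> [-8, -16, -32, -64, -128]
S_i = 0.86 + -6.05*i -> [0.86, -5.19, -11.24, -17.29, -23.34]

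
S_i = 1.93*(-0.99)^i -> [1.93, -1.91, 1.89, -1.87, 1.85]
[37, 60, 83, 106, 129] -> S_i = 37 + 23*i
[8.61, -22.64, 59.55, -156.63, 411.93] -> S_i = 8.61*(-2.63)^i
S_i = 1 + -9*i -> [1, -8, -17, -26, -35]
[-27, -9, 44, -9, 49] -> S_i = Random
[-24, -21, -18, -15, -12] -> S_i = -24 + 3*i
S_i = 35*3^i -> [35, 105, 315, 945, 2835]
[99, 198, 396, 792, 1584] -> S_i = 99*2^i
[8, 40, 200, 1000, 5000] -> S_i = 8*5^i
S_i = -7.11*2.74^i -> [-7.11, -19.48, -53.38, -146.26, -400.75]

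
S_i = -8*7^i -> [-8, -56, -392, -2744, -19208]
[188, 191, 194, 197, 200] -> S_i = 188 + 3*i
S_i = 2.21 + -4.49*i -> [2.21, -2.28, -6.77, -11.26, -15.75]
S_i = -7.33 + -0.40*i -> [-7.33, -7.73, -8.13, -8.53, -8.93]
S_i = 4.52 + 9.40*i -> [4.52, 13.92, 23.32, 32.72, 42.12]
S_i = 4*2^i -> [4, 8, 16, 32, 64]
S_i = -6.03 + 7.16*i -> [-6.03, 1.13, 8.29, 15.45, 22.61]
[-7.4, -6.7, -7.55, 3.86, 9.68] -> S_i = Random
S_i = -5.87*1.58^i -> [-5.87, -9.27, -14.65, -23.15, -36.58]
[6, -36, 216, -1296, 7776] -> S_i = 6*-6^i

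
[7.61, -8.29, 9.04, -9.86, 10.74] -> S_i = 7.61*(-1.09)^i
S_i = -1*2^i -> [-1, -2, -4, -8, -16]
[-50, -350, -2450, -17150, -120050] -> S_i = -50*7^i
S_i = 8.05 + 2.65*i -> [8.05, 10.7, 13.35, 16.0, 18.65]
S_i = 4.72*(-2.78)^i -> [4.72, -13.12, 36.48, -101.41, 281.92]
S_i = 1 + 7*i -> [1, 8, 15, 22, 29]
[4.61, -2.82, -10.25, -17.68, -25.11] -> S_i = 4.61 + -7.43*i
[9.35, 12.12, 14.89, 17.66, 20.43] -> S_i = 9.35 + 2.77*i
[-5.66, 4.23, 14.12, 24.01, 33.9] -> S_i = -5.66 + 9.89*i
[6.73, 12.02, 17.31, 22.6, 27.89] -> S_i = 6.73 + 5.29*i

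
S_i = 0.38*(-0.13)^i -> [0.38, -0.05, 0.01, -0.0, 0.0]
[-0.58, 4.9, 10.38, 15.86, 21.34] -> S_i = -0.58 + 5.48*i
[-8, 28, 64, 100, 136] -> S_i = -8 + 36*i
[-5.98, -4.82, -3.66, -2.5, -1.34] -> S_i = -5.98 + 1.16*i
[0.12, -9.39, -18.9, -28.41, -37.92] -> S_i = 0.12 + -9.51*i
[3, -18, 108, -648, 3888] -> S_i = 3*-6^i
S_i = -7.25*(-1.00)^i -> [-7.25, 7.25, -7.25, 7.25, -7.25]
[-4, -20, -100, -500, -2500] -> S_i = -4*5^i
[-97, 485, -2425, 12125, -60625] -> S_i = -97*-5^i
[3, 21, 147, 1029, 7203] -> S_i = 3*7^i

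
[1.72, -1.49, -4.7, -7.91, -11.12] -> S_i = 1.72 + -3.21*i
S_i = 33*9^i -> [33, 297, 2673, 24057, 216513]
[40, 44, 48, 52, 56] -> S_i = 40 + 4*i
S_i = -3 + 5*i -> [-3, 2, 7, 12, 17]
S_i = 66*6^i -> [66, 396, 2376, 14256, 85536]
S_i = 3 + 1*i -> [3, 4, 5, 6, 7]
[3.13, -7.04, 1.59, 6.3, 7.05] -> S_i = Random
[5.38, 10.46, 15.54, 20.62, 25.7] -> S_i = 5.38 + 5.08*i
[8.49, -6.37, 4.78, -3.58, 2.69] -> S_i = 8.49*(-0.75)^i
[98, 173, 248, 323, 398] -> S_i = 98 + 75*i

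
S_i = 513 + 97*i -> [513, 610, 707, 804, 901]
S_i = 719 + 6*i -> [719, 725, 731, 737, 743]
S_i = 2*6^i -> [2, 12, 72, 432, 2592]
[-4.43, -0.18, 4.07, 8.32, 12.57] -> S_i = -4.43 + 4.25*i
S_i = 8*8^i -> [8, 64, 512, 4096, 32768]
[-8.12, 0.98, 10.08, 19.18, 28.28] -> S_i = -8.12 + 9.10*i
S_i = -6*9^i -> [-6, -54, -486, -4374, -39366]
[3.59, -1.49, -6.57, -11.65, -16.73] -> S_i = 3.59 + -5.08*i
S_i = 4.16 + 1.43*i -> [4.16, 5.59, 7.02, 8.45, 9.88]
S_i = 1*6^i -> [1, 6, 36, 216, 1296]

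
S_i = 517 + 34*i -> [517, 551, 585, 619, 653]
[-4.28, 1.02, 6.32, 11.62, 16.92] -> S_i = -4.28 + 5.30*i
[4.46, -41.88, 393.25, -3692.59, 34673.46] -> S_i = 4.46*(-9.39)^i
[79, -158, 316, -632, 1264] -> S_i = 79*-2^i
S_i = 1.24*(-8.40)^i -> [1.24, -10.42, 87.49, -734.95, 6173.6]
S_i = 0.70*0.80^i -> [0.7, 0.56, 0.45, 0.36, 0.29]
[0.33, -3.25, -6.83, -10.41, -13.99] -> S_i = 0.33 + -3.58*i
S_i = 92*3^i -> [92, 276, 828, 2484, 7452]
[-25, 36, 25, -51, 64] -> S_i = Random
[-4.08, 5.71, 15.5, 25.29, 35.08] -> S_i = -4.08 + 9.79*i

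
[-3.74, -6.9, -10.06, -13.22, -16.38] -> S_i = -3.74 + -3.16*i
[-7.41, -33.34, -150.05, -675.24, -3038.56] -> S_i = -7.41*4.50^i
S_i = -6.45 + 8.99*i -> [-6.45, 2.54, 11.53, 20.52, 29.51]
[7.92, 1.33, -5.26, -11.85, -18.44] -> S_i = 7.92 + -6.59*i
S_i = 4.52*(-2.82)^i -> [4.52, -12.75, 35.94, -101.36, 285.85]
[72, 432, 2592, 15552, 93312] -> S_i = 72*6^i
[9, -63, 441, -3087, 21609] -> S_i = 9*-7^i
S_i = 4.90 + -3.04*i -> [4.9, 1.86, -1.18, -4.22, -7.26]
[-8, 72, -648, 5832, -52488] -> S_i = -8*-9^i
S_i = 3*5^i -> [3, 15, 75, 375, 1875]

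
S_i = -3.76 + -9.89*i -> [-3.76, -13.65, -23.54, -33.43, -43.32]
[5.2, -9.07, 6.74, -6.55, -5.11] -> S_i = Random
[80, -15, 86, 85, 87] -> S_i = Random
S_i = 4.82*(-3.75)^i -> [4.82, -18.08, 67.78, -254.18, 953.17]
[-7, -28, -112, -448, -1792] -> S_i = -7*4^i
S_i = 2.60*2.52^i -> [2.6, 6.55, 16.51, 41.61, 104.85]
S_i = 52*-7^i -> [52, -364, 2548, -17836, 124852]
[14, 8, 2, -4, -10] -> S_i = 14 + -6*i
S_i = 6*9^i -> [6, 54, 486, 4374, 39366]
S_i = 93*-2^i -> [93, -186, 372, -744, 1488]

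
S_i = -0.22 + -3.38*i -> [-0.22, -3.6, -6.98, -10.36, -13.74]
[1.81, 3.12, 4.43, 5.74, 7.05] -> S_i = 1.81 + 1.31*i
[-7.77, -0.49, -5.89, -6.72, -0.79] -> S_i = Random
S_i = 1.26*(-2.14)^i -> [1.26, -2.7, 5.77, -12.35, 26.43]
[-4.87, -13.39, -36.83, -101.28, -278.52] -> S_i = -4.87*2.75^i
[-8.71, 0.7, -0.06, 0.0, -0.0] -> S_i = -8.71*(-0.08)^i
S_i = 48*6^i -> [48, 288, 1728, 10368, 62208]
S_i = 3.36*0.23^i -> [3.36, 0.77, 0.18, 0.04, 0.01]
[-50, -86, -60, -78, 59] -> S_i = Random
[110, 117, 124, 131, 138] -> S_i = 110 + 7*i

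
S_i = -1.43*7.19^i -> [-1.43, -10.28, -73.93, -531.52, -3821.66]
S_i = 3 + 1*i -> [3, 4, 5, 6, 7]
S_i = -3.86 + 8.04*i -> [-3.86, 4.18, 12.22, 20.26, 28.3]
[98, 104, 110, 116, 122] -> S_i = 98 + 6*i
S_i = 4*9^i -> [4, 36, 324, 2916, 26244]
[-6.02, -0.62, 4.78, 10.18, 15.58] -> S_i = -6.02 + 5.40*i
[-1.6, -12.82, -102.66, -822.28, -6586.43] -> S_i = -1.60*8.01^i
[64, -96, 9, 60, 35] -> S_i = Random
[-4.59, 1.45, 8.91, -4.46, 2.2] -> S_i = Random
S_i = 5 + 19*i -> [5, 24, 43, 62, 81]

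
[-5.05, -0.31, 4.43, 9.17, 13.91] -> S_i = -5.05 + 4.74*i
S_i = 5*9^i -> [5, 45, 405, 3645, 32805]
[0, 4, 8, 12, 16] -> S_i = 0 + 4*i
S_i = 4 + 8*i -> [4, 12, 20, 28, 36]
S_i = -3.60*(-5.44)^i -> [-3.6, 19.58, -106.54, 579.56, -3152.81]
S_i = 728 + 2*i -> [728, 730, 732, 734, 736]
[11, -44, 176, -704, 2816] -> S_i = 11*-4^i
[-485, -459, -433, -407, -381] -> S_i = -485 + 26*i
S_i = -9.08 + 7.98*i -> [-9.08, -1.1, 6.88, 14.86, 22.84]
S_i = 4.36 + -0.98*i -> [4.36, 3.38, 2.4, 1.42, 0.44]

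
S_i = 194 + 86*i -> [194, 280, 366, 452, 538]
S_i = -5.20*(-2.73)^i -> [-5.2, 14.2, -38.76, 105.8, -288.84]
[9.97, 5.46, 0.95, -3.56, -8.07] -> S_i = 9.97 + -4.51*i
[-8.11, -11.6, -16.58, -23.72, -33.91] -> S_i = -8.11*1.43^i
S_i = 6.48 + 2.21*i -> [6.48, 8.69, 10.9, 13.11, 15.32]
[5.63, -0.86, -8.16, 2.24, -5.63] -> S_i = Random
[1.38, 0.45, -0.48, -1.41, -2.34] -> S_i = 1.38 + -0.93*i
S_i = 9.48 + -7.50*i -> [9.48, 1.98, -5.52, -13.02, -20.52]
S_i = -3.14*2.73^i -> [-3.14, -8.57, -23.4, -63.89, -174.41]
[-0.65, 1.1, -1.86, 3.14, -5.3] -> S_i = -0.65*(-1.69)^i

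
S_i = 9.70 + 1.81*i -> [9.7, 11.51, 13.32, 15.13, 16.94]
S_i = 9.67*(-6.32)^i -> [9.67, -61.11, 386.24, -2441.06, 15427.47]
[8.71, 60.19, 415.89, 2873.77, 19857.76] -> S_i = 8.71*6.91^i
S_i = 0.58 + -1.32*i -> [0.58, -0.74, -2.06, -3.38, -4.7]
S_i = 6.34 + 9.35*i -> [6.34, 15.69, 25.04, 34.39, 43.74]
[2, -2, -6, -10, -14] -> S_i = 2 + -4*i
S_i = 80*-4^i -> [80, -320, 1280, -5120, 20480]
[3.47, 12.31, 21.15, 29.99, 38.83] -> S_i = 3.47 + 8.84*i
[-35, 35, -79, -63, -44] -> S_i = Random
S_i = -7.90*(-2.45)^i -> [-7.9, 19.36, -47.42, 116.18, -284.64]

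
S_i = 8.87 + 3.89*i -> [8.87, 12.76, 16.65, 20.54, 24.43]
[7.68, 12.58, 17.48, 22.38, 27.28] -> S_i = 7.68 + 4.90*i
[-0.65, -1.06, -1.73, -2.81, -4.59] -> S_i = -0.65*1.63^i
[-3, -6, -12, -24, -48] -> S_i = -3*2^i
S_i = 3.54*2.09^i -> [3.54, 7.4, 15.46, 32.32, 67.54]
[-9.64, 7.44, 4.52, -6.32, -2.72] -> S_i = Random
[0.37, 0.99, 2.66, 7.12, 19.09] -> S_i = 0.37*2.68^i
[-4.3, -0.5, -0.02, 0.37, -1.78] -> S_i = Random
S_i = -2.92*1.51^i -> [-2.92, -4.41, -6.66, -10.05, -15.18]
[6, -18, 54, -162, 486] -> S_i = 6*-3^i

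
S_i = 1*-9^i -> [1, -9, 81, -729, 6561]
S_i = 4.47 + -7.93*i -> [4.47, -3.46, -11.39, -19.32, -27.25]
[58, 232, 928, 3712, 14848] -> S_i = 58*4^i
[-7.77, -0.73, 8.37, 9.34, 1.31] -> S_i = Random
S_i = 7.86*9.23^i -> [7.86, 72.55, 669.62, 6180.56, 57046.55]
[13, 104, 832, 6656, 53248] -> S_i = 13*8^i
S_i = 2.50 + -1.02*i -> [2.5, 1.48, 0.46, -0.56, -1.58]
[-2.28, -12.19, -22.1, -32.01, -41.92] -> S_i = -2.28 + -9.91*i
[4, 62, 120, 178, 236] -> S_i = 4 + 58*i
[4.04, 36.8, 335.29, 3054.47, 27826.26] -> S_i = 4.04*9.11^i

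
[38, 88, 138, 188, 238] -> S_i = 38 + 50*i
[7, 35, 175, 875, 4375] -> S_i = 7*5^i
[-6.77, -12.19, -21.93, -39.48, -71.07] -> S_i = -6.77*1.80^i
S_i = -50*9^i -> [-50, -450, -4050, -36450, -328050]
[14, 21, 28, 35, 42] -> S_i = 14 + 7*i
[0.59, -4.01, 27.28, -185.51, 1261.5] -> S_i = 0.59*(-6.80)^i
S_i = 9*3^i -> [9, 27, 81, 243, 729]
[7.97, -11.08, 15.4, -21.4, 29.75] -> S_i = 7.97*(-1.39)^i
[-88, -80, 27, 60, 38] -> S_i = Random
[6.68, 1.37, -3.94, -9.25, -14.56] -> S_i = 6.68 + -5.31*i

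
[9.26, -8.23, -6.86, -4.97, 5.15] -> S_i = Random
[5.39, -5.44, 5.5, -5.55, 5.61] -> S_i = 5.39*(-1.01)^i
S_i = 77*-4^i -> [77, -308, 1232, -4928, 19712]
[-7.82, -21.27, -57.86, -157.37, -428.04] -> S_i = -7.82*2.72^i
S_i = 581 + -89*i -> [581, 492, 403, 314, 225]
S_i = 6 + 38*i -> [6, 44, 82, 120, 158]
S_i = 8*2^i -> [8, 16, 32, 64, 128]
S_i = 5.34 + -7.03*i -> [5.34, -1.69, -8.72, -15.75, -22.78]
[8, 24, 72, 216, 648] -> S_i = 8*3^i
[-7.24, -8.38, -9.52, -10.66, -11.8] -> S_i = -7.24 + -1.14*i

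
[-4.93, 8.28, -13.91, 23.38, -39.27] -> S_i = -4.93*(-1.68)^i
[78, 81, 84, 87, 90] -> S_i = 78 + 3*i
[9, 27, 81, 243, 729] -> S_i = 9*3^i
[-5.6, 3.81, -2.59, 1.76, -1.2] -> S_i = -5.60*(-0.68)^i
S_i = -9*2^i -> [-9, -18, -36, -72, -144]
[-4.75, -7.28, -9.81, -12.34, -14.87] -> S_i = -4.75 + -2.53*i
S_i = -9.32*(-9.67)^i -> [-9.32, 90.12, -871.5, 8427.43, -81493.28]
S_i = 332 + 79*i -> [332, 411, 490, 569, 648]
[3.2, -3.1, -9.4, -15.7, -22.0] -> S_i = 3.20 + -6.30*i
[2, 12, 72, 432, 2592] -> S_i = 2*6^i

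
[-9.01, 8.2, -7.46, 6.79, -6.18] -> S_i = -9.01*(-0.91)^i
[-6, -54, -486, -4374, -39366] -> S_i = -6*9^i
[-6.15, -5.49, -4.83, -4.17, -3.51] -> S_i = -6.15 + 0.66*i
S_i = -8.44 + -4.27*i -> [-8.44, -12.71, -16.98, -21.25, -25.52]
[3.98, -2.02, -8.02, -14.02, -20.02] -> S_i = 3.98 + -6.00*i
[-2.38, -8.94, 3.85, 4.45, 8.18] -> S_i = Random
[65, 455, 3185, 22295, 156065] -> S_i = 65*7^i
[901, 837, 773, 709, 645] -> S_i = 901 + -64*i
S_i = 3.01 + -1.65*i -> [3.01, 1.36, -0.29, -1.94, -3.59]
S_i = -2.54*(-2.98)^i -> [-2.54, 7.57, -22.56, 67.22, -200.31]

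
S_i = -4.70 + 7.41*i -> [-4.7, 2.71, 10.12, 17.53, 24.94]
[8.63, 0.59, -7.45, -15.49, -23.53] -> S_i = 8.63 + -8.04*i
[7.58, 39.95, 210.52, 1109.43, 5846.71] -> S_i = 7.58*5.27^i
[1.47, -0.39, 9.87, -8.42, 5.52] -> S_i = Random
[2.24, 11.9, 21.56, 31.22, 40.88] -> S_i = 2.24 + 9.66*i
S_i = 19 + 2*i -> [19, 21, 23, 25, 27]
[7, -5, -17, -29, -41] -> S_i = 7 + -12*i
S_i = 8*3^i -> [8, 24, 72, 216, 648]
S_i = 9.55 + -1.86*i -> [9.55, 7.69, 5.83, 3.97, 2.11]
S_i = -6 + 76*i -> [-6, 70, 146, 222, 298]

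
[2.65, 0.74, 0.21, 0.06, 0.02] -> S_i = 2.65*0.28^i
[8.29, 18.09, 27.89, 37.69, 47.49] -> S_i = 8.29 + 9.80*i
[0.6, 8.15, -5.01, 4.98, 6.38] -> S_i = Random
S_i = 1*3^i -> [1, 3, 9, 27, 81]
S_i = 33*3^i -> [33, 99, 297, 891, 2673]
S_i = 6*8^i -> [6, 48, 384, 3072, 24576]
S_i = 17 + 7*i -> [17, 24, 31, 38, 45]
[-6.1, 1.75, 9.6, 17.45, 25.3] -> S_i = -6.10 + 7.85*i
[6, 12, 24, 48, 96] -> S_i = 6*2^i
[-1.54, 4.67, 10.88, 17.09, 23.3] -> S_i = -1.54 + 6.21*i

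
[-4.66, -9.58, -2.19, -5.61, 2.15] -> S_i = Random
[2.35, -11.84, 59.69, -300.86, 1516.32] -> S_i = 2.35*(-5.04)^i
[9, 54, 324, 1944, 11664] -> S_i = 9*6^i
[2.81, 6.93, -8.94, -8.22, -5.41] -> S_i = Random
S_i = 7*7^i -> [7, 49, 343, 2401, 16807]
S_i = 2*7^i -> [2, 14, 98, 686, 4802]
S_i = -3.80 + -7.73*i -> [-3.8, -11.53, -19.26, -26.99, -34.72]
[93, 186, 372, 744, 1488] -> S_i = 93*2^i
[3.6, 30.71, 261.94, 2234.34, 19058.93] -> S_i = 3.60*8.53^i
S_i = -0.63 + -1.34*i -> [-0.63, -1.97, -3.31, -4.65, -5.99]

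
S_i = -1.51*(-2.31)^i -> [-1.51, 3.49, -8.06, 18.61, -43.0]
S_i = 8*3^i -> [8, 24, 72, 216, 648]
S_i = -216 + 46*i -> [-216, -170, -124, -78, -32]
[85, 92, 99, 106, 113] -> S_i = 85 + 7*i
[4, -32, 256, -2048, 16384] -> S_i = 4*-8^i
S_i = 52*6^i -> [52, 312, 1872, 11232, 67392]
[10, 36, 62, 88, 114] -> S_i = 10 + 26*i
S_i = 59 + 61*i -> [59, 120, 181, 242, 303]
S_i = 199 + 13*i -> [199, 212, 225, 238, 251]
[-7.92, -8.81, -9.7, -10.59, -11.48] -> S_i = -7.92 + -0.89*i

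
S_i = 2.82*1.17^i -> [2.82, 3.3, 3.86, 4.52, 5.28]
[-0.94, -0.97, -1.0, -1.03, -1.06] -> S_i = -0.94*1.03^i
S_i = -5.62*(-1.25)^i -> [-5.62, 7.02, -8.78, 10.98, -13.72]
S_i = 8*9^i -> [8, 72, 648, 5832, 52488]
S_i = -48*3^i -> [-48, -144, -432, -1296, -3888]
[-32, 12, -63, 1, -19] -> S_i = Random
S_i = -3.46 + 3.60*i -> [-3.46, 0.14, 3.74, 7.34, 10.94]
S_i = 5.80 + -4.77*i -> [5.8, 1.03, -3.74, -8.51, -13.28]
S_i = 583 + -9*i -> [583, 574, 565, 556, 547]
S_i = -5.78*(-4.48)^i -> [-5.78, 25.89, -116.01, 519.71, -2328.31]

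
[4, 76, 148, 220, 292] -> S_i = 4 + 72*i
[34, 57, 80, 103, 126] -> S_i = 34 + 23*i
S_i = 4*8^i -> [4, 32, 256, 2048, 16384]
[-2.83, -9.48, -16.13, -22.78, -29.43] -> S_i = -2.83 + -6.65*i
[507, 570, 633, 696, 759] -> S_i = 507 + 63*i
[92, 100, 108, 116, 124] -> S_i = 92 + 8*i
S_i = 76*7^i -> [76, 532, 3724, 26068, 182476]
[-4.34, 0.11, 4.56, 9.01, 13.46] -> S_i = -4.34 + 4.45*i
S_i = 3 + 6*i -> [3, 9, 15, 21, 27]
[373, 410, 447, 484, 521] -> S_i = 373 + 37*i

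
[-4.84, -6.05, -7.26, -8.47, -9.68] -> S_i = -4.84 + -1.21*i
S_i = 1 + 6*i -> [1, 7, 13, 19, 25]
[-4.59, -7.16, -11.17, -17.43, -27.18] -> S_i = -4.59*1.56^i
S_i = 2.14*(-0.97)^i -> [2.14, -2.08, 2.01, -1.95, 1.89]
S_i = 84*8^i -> [84, 672, 5376, 43008, 344064]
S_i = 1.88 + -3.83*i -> [1.88, -1.95, -5.78, -9.61, -13.44]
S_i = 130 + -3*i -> [130, 127, 124, 121, 118]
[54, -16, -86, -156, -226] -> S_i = 54 + -70*i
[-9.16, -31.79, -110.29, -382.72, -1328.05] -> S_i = -9.16*3.47^i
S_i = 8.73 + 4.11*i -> [8.73, 12.84, 16.95, 21.06, 25.17]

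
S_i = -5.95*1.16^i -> [-5.95, -6.9, -8.01, -9.29, -10.77]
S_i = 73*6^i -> [73, 438, 2628, 15768, 94608]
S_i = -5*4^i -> [-5, -20, -80, -320, -1280]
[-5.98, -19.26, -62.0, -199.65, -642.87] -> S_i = -5.98*3.22^i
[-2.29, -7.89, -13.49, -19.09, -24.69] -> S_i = -2.29 + -5.60*i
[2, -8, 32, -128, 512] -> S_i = 2*-4^i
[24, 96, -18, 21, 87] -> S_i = Random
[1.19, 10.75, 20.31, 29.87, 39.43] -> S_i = 1.19 + 9.56*i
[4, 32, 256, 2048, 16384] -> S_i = 4*8^i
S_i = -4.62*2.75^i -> [-4.62, -12.7, -34.94, -96.08, -264.22]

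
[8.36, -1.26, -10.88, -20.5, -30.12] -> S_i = 8.36 + -9.62*i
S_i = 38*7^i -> [38, 266, 1862, 13034, 91238]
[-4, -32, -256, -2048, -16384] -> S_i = -4*8^i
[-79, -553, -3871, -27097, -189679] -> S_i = -79*7^i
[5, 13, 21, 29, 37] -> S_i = 5 + 8*i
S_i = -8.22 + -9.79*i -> [-8.22, -18.01, -27.8, -37.59, -47.38]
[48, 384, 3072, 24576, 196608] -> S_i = 48*8^i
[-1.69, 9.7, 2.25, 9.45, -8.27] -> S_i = Random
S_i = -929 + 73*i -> [-929, -856, -783, -710, -637]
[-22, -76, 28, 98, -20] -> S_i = Random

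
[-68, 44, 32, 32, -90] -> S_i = Random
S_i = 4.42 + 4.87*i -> [4.42, 9.29, 14.16, 19.03, 23.9]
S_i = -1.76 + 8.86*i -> [-1.76, 7.1, 15.96, 24.82, 33.68]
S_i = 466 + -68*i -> [466, 398, 330, 262, 194]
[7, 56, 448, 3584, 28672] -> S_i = 7*8^i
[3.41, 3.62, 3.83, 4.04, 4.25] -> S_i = 3.41 + 0.21*i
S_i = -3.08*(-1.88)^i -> [-3.08, 5.79, -10.89, 20.47, -38.48]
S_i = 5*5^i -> [5, 25, 125, 625, 3125]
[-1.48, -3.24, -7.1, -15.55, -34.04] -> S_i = -1.48*2.19^i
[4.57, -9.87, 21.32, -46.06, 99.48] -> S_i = 4.57*(-2.16)^i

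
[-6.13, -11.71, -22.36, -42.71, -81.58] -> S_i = -6.13*1.91^i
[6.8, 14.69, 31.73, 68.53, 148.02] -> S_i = 6.80*2.16^i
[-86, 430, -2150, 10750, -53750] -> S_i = -86*-5^i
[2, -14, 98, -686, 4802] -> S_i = 2*-7^i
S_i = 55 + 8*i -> [55, 63, 71, 79, 87]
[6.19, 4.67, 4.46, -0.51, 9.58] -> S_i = Random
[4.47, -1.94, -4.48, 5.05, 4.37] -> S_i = Random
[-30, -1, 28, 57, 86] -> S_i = -30 + 29*i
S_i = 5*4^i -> [5, 20, 80, 320, 1280]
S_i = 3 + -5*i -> [3, -2, -7, -12, -17]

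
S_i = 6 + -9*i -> [6, -3, -12, -21, -30]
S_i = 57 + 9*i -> [57, 66, 75, 84, 93]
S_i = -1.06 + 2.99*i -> [-1.06, 1.93, 4.92, 7.91, 10.9]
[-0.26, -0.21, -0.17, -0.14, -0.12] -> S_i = -0.26*0.82^i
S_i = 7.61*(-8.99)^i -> [7.61, -68.41, 615.04, -5529.22, 49707.67]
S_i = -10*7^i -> [-10, -70, -490, -3430, -24010]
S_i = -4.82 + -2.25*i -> [-4.82, -7.07, -9.32, -11.57, -13.82]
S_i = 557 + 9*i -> [557, 566, 575, 584, 593]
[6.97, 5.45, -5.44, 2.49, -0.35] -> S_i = Random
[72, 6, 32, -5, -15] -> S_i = Random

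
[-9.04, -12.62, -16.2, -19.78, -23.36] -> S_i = -9.04 + -3.58*i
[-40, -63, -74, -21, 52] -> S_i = Random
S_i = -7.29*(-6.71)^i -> [-7.29, 48.92, -328.23, 2202.39, -14778.07]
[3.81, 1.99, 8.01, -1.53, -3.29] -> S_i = Random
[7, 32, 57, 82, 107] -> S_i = 7 + 25*i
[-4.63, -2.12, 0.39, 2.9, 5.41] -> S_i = -4.63 + 2.51*i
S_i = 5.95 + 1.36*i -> [5.95, 7.31, 8.67, 10.03, 11.39]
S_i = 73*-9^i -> [73, -657, 5913, -53217, 478953]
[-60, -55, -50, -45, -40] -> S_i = -60 + 5*i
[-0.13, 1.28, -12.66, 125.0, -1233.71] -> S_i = -0.13*(-9.87)^i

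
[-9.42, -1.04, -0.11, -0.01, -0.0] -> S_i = -9.42*0.11^i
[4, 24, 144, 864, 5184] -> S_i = 4*6^i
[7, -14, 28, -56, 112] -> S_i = 7*-2^i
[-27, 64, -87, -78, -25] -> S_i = Random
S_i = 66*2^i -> [66, 132, 264, 528, 1056]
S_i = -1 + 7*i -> [-1, 6, 13, 20, 27]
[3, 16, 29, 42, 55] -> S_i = 3 + 13*i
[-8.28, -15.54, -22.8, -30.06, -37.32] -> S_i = -8.28 + -7.26*i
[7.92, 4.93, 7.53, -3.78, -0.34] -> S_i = Random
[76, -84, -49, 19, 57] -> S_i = Random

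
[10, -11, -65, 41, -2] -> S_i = Random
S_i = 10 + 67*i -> [10, 77, 144, 211, 278]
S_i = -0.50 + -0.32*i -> [-0.5, -0.82, -1.14, -1.46, -1.78]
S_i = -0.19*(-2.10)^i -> [-0.19, 0.4, -0.84, 1.76, -3.7]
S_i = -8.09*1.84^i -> [-8.09, -14.89, -27.39, -50.4, -92.73]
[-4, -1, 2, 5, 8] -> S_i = -4 + 3*i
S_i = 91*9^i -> [91, 819, 7371, 66339, 597051]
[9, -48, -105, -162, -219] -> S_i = 9 + -57*i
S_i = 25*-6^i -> [25, -150, 900, -5400, 32400]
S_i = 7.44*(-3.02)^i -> [7.44, -22.47, 67.86, -204.92, 618.87]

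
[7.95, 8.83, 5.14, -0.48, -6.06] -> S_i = Random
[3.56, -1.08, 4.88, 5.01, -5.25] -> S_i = Random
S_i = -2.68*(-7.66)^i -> [-2.68, 20.53, -157.25, 1204.54, -9226.77]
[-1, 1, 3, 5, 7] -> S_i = -1 + 2*i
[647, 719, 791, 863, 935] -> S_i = 647 + 72*i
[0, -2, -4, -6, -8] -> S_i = 0 + -2*i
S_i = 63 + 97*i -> [63, 160, 257, 354, 451]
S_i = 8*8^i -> [8, 64, 512, 4096, 32768]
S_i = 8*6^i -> [8, 48, 288, 1728, 10368]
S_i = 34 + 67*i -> [34, 101, 168, 235, 302]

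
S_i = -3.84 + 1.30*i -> [-3.84, -2.54, -1.24, 0.06, 1.36]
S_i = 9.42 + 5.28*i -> [9.42, 14.7, 19.98, 25.26, 30.54]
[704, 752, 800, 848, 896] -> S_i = 704 + 48*i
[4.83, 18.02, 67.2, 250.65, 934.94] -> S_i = 4.83*3.73^i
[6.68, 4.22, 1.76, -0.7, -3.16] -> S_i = 6.68 + -2.46*i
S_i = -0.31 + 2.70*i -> [-0.31, 2.39, 5.09, 7.79, 10.49]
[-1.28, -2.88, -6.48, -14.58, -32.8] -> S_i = -1.28*2.25^i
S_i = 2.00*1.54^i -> [2.0, 3.08, 4.74, 7.3, 11.25]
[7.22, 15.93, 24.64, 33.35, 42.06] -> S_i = 7.22 + 8.71*i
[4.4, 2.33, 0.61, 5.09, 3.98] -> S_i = Random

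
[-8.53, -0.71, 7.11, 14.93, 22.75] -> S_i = -8.53 + 7.82*i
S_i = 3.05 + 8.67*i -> [3.05, 11.72, 20.39, 29.06, 37.73]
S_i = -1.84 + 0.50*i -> [-1.84, -1.34, -0.84, -0.34, 0.16]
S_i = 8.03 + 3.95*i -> [8.03, 11.98, 15.93, 19.88, 23.83]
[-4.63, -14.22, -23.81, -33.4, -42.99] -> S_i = -4.63 + -9.59*i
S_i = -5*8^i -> [-5, -40, -320, -2560, -20480]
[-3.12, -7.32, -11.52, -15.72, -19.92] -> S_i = -3.12 + -4.20*i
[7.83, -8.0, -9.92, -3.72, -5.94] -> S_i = Random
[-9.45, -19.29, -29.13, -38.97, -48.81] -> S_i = -9.45 + -9.84*i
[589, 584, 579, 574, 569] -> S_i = 589 + -5*i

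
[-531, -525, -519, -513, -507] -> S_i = -531 + 6*i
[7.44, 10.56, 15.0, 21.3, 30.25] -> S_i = 7.44*1.42^i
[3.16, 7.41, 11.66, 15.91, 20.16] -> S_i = 3.16 + 4.25*i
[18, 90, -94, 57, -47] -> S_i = Random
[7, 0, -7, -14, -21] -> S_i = 7 + -7*i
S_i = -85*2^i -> [-85, -170, -340, -680, -1360]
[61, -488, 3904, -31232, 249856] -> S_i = 61*-8^i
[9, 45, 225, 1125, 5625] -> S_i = 9*5^i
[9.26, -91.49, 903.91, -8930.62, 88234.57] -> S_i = 9.26*(-9.88)^i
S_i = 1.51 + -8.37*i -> [1.51, -6.86, -15.23, -23.6, -31.97]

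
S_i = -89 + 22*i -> [-89, -67, -45, -23, -1]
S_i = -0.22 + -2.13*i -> [-0.22, -2.35, -4.48, -6.61, -8.74]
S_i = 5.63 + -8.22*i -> [5.63, -2.59, -10.81, -19.03, -27.25]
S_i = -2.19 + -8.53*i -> [-2.19, -10.72, -19.25, -27.78, -36.31]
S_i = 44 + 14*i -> [44, 58, 72, 86, 100]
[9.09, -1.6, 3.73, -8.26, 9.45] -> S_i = Random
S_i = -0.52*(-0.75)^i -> [-0.52, 0.39, -0.29, 0.22, -0.16]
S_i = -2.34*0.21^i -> [-2.34, -0.49, -0.1, -0.02, -0.0]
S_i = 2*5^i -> [2, 10, 50, 250, 1250]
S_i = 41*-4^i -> [41, -164, 656, -2624, 10496]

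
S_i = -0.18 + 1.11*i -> [-0.18, 0.93, 2.04, 3.15, 4.26]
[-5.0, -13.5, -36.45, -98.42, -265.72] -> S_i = -5.00*2.70^i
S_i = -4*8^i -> [-4, -32, -256, -2048, -16384]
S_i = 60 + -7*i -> [60, 53, 46, 39, 32]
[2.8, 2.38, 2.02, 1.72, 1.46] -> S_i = 2.80*0.85^i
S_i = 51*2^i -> [51, 102, 204, 408, 816]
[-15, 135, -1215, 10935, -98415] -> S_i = -15*-9^i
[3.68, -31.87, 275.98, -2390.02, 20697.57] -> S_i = 3.68*(-8.66)^i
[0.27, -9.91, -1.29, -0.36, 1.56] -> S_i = Random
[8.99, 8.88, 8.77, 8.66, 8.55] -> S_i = 8.99 + -0.11*i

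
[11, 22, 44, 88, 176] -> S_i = 11*2^i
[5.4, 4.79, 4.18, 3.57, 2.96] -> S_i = 5.40 + -0.61*i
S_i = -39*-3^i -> [-39, 117, -351, 1053, -3159]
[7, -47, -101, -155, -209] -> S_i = 7 + -54*i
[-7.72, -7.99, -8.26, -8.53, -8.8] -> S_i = -7.72 + -0.27*i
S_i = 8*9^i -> [8, 72, 648, 5832, 52488]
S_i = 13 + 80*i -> [13, 93, 173, 253, 333]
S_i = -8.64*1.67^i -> [-8.64, -14.43, -24.1, -40.24, -67.2]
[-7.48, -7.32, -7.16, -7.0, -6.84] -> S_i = -7.48 + 0.16*i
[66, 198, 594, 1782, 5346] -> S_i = 66*3^i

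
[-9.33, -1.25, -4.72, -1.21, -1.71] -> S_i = Random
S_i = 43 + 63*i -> [43, 106, 169, 232, 295]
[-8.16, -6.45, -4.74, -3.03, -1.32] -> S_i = -8.16 + 1.71*i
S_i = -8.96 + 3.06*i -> [-8.96, -5.9, -2.84, 0.22, 3.28]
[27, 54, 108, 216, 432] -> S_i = 27*2^i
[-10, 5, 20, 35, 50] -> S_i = -10 + 15*i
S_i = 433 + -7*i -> [433, 426, 419, 412, 405]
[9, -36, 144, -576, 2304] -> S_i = 9*-4^i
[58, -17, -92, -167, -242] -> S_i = 58 + -75*i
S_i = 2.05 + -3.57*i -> [2.05, -1.52, -5.09, -8.66, -12.23]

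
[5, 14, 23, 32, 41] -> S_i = 5 + 9*i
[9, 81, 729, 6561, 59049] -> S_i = 9*9^i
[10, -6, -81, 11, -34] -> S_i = Random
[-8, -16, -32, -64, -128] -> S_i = -8*2^i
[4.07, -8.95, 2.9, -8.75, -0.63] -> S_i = Random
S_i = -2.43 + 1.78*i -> [-2.43, -0.65, 1.13, 2.91, 4.69]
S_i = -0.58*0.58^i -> [-0.58, -0.34, -0.2, -0.11, -0.07]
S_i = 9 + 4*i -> [9, 13, 17, 21, 25]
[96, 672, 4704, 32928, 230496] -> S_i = 96*7^i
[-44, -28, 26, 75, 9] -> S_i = Random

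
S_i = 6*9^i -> [6, 54, 486, 4374, 39366]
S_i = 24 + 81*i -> [24, 105, 186, 267, 348]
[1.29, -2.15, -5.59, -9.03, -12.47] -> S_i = 1.29 + -3.44*i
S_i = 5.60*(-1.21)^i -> [5.6, -6.78, 8.2, -9.92, 12.0]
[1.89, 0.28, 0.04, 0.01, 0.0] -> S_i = 1.89*0.15^i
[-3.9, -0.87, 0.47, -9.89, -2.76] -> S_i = Random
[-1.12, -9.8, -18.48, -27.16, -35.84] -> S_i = -1.12 + -8.68*i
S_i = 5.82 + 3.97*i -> [5.82, 9.79, 13.76, 17.73, 21.7]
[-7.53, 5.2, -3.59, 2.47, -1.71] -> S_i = -7.53*(-0.69)^i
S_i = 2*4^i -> [2, 8, 32, 128, 512]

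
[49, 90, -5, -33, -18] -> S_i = Random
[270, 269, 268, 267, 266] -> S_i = 270 + -1*i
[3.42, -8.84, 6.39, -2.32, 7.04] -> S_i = Random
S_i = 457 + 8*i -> [457, 465, 473, 481, 489]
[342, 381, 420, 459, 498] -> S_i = 342 + 39*i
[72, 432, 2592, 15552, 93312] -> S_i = 72*6^i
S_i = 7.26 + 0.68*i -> [7.26, 7.94, 8.62, 9.3, 9.98]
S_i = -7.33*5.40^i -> [-7.33, -39.58, -213.74, -1154.21, -6232.74]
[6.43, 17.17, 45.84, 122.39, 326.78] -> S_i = 6.43*2.67^i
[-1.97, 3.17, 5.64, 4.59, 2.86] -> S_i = Random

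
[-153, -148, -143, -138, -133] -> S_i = -153 + 5*i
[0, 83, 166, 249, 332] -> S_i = 0 + 83*i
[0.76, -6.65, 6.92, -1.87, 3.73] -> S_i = Random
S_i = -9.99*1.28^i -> [-9.99, -12.79, -16.37, -20.95, -26.82]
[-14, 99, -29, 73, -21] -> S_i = Random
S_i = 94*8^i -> [94, 752, 6016, 48128, 385024]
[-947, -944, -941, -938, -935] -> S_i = -947 + 3*i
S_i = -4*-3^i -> [-4, 12, -36, 108, -324]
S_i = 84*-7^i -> [84, -588, 4116, -28812, 201684]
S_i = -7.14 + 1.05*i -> [-7.14, -6.09, -5.04, -3.99, -2.94]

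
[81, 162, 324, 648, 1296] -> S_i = 81*2^i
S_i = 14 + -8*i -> [14, 6, -2, -10, -18]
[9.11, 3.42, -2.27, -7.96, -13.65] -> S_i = 9.11 + -5.69*i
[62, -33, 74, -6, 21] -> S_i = Random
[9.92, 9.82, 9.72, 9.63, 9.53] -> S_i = 9.92*0.99^i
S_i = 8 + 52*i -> [8, 60, 112, 164, 216]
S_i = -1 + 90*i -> [-1, 89, 179, 269, 359]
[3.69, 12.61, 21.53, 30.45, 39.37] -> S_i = 3.69 + 8.92*i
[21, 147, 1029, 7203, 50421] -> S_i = 21*7^i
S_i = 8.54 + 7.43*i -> [8.54, 15.97, 23.4, 30.83, 38.26]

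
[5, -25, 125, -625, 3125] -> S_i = 5*-5^i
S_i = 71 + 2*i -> [71, 73, 75, 77, 79]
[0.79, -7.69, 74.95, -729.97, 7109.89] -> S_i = 0.79*(-9.74)^i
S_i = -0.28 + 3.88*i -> [-0.28, 3.6, 7.48, 11.36, 15.24]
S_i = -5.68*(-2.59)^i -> [-5.68, 14.71, -38.1, 98.68, -255.59]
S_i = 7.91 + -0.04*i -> [7.91, 7.87, 7.83, 7.79, 7.75]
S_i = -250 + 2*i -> [-250, -248, -246, -244, -242]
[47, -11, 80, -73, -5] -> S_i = Random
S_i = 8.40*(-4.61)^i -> [8.4, -38.72, 178.52, -822.97, 3793.87]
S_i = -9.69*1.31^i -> [-9.69, -12.69, -16.63, -21.78, -28.54]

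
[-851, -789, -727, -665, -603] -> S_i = -851 + 62*i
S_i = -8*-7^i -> [-8, 56, -392, 2744, -19208]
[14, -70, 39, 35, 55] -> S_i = Random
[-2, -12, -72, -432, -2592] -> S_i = -2*6^i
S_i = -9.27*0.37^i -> [-9.27, -3.43, -1.27, -0.47, -0.17]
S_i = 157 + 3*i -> [157, 160, 163, 166, 169]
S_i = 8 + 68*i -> [8, 76, 144, 212, 280]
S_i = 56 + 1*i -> [56, 57, 58, 59, 60]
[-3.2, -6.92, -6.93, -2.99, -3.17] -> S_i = Random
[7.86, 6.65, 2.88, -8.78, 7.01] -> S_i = Random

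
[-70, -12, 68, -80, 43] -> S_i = Random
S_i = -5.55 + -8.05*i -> [-5.55, -13.6, -21.65, -29.7, -37.75]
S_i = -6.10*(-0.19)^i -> [-6.1, 1.16, -0.22, 0.04, -0.01]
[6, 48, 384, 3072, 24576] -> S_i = 6*8^i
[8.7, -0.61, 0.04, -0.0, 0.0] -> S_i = 8.70*(-0.07)^i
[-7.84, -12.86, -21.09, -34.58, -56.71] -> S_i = -7.84*1.64^i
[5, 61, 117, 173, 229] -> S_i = 5 + 56*i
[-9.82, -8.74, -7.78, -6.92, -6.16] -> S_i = -9.82*0.89^i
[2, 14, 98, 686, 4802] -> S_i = 2*7^i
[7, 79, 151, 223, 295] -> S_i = 7 + 72*i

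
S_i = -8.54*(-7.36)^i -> [-8.54, 62.85, -462.61, 3404.8, -25059.31]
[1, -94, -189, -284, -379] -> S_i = 1 + -95*i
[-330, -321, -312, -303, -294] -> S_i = -330 + 9*i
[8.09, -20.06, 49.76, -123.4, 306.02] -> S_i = 8.09*(-2.48)^i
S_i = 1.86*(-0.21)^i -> [1.86, -0.39, 0.08, -0.02, 0.0]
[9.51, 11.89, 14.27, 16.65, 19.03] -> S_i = 9.51 + 2.38*i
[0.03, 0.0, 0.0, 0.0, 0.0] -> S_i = 0.03*0.04^i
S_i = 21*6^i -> [21, 126, 756, 4536, 27216]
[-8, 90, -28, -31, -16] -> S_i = Random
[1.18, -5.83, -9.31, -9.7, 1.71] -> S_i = Random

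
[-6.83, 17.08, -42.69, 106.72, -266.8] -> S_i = -6.83*(-2.50)^i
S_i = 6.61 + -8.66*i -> [6.61, -2.05, -10.71, -19.37, -28.03]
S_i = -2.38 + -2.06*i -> [-2.38, -4.44, -6.5, -8.56, -10.62]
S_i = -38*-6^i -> [-38, 228, -1368, 8208, -49248]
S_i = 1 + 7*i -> [1, 8, 15, 22, 29]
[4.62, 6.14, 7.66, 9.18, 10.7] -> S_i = 4.62 + 1.52*i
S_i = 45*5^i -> [45, 225, 1125, 5625, 28125]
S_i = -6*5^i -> [-6, -30, -150, -750, -3750]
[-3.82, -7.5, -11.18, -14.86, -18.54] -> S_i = -3.82 + -3.68*i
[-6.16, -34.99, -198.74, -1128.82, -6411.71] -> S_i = -6.16*5.68^i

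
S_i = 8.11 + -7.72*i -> [8.11, 0.39, -7.33, -15.05, -22.77]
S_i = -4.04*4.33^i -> [-4.04, -17.49, -75.75, -327.98, -1420.15]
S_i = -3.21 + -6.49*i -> [-3.21, -9.7, -16.19, -22.68, -29.17]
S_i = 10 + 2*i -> [10, 12, 14, 16, 18]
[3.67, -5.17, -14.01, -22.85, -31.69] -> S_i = 3.67 + -8.84*i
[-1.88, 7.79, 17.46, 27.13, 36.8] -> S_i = -1.88 + 9.67*i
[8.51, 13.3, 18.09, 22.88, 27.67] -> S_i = 8.51 + 4.79*i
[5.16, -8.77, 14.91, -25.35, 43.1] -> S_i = 5.16*(-1.70)^i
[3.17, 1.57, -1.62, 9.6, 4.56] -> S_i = Random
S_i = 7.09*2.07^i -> [7.09, 14.68, 30.38, 62.89, 130.18]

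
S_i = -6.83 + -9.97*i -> [-6.83, -16.8, -26.77, -36.74, -46.71]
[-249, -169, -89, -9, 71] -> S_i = -249 + 80*i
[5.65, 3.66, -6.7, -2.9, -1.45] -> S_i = Random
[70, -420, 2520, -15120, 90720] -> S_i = 70*-6^i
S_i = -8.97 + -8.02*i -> [-8.97, -16.99, -25.01, -33.03, -41.05]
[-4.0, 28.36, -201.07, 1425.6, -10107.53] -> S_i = -4.00*(-7.09)^i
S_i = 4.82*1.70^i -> [4.82, 8.19, 13.93, 23.68, 40.26]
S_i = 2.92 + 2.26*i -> [2.92, 5.18, 7.44, 9.7, 11.96]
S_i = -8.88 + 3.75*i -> [-8.88, -5.13, -1.38, 2.37, 6.12]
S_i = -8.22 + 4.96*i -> [-8.22, -3.26, 1.7, 6.66, 11.62]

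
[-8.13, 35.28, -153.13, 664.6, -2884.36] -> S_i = -8.13*(-4.34)^i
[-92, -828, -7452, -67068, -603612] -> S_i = -92*9^i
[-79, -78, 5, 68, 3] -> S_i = Random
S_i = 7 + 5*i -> [7, 12, 17, 22, 27]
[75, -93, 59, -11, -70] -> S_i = Random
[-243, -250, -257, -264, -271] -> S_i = -243 + -7*i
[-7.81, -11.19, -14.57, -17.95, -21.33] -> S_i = -7.81 + -3.38*i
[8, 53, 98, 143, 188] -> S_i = 8 + 45*i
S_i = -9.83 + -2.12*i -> [-9.83, -11.95, -14.07, -16.19, -18.31]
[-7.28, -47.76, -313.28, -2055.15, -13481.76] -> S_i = -7.28*6.56^i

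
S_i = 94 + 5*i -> [94, 99, 104, 109, 114]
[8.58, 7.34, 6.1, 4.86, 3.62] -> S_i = 8.58 + -1.24*i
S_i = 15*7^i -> [15, 105, 735, 5145, 36015]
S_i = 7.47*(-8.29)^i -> [7.47, -61.93, 513.37, -4255.83, 35280.82]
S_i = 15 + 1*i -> [15, 16, 17, 18, 19]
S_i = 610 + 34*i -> [610, 644, 678, 712, 746]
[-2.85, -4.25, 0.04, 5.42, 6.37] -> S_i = Random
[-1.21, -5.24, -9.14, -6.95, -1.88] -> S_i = Random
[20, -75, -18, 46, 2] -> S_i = Random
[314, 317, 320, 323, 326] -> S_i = 314 + 3*i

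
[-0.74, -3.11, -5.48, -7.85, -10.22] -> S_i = -0.74 + -2.37*i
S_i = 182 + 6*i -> [182, 188, 194, 200, 206]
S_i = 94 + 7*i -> [94, 101, 108, 115, 122]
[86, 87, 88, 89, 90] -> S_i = 86 + 1*i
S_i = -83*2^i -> [-83, -166, -332, -664, -1328]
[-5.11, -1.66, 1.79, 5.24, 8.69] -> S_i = -5.11 + 3.45*i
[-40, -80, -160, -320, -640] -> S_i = -40*2^i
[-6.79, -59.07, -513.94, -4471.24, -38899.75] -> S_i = -6.79*8.70^i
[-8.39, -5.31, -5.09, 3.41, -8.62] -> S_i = Random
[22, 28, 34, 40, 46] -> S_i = 22 + 6*i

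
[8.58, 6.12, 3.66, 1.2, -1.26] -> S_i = 8.58 + -2.46*i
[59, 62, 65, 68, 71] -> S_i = 59 + 3*i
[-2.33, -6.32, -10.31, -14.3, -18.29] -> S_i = -2.33 + -3.99*i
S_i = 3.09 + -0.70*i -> [3.09, 2.39, 1.69, 0.99, 0.29]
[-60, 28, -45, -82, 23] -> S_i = Random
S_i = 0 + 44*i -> [0, 44, 88, 132, 176]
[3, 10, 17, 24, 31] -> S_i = 3 + 7*i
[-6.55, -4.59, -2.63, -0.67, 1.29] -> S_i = -6.55 + 1.96*i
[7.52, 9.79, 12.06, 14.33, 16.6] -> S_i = 7.52 + 2.27*i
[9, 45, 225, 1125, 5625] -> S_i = 9*5^i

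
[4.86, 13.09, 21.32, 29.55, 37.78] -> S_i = 4.86 + 8.23*i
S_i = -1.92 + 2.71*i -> [-1.92, 0.79, 3.5, 6.21, 8.92]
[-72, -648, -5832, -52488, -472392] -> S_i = -72*9^i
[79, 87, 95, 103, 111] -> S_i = 79 + 8*i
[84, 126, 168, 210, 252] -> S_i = 84 + 42*i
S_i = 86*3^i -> [86, 258, 774, 2322, 6966]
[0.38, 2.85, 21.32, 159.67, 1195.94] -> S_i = 0.38*7.49^i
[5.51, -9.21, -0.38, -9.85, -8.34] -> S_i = Random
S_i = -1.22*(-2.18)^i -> [-1.22, 2.66, -5.8, 12.64, -27.55]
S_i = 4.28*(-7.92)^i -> [4.28, -33.9, 268.47, -2126.27, 16840.09]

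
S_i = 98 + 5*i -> [98, 103, 108, 113, 118]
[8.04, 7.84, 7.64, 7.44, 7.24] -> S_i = 8.04 + -0.20*i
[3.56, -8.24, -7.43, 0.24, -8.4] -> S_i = Random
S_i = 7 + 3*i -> [7, 10, 13, 16, 19]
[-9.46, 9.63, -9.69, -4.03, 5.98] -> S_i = Random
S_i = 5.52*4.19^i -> [5.52, 23.13, 96.91, 406.05, 1701.36]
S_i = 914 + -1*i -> [914, 913, 912, 911, 910]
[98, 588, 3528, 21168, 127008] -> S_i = 98*6^i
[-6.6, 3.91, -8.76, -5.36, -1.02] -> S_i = Random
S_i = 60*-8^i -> [60, -480, 3840, -30720, 245760]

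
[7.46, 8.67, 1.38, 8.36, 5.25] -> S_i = Random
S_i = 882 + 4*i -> [882, 886, 890, 894, 898]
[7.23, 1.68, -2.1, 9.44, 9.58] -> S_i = Random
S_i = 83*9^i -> [83, 747, 6723, 60507, 544563]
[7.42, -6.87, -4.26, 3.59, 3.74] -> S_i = Random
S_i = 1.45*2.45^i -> [1.45, 3.55, 8.7, 21.32, 52.24]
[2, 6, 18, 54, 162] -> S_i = 2*3^i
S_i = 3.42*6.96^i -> [3.42, 23.8, 165.67, 1153.07, 8025.33]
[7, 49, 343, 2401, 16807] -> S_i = 7*7^i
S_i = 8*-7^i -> [8, -56, 392, -2744, 19208]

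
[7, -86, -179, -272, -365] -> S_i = 7 + -93*i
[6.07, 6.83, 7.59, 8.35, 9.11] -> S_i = 6.07 + 0.76*i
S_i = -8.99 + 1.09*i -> [-8.99, -7.9, -6.81, -5.72, -4.63]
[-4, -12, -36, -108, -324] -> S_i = -4*3^i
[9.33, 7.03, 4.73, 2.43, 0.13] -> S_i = 9.33 + -2.30*i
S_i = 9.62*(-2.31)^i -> [9.62, -22.22, 51.33, -118.58, 273.92]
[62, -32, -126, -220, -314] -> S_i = 62 + -94*i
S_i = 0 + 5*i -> [0, 5, 10, 15, 20]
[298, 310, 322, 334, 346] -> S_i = 298 + 12*i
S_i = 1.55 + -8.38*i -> [1.55, -6.83, -15.21, -23.59, -31.97]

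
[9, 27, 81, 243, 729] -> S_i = 9*3^i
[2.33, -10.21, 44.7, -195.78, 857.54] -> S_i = 2.33*(-4.38)^i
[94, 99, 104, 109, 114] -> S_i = 94 + 5*i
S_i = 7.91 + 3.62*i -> [7.91, 11.53, 15.15, 18.77, 22.39]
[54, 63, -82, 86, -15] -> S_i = Random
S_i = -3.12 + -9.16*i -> [-3.12, -12.28, -21.44, -30.6, -39.76]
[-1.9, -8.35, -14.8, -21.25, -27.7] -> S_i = -1.90 + -6.45*i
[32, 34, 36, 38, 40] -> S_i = 32 + 2*i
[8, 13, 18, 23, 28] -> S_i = 8 + 5*i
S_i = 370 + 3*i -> [370, 373, 376, 379, 382]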